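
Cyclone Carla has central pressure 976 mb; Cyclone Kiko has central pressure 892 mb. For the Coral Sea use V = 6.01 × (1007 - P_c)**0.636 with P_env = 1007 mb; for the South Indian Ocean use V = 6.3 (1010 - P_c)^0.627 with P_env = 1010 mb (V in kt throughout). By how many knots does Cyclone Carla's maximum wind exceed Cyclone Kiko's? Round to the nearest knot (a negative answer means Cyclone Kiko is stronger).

Cyclone Carla: ΔP = 31; V ≈ 6.01 × 31^0.636 ≈ 53.38 kt.
Cyclone Kiko: ΔP = 118; V ≈ 6.3 × 118^0.627 ≈ 125.43 kt.
Difference ≈ 53.38 − 125.43 = -72.05 → -72 kt.

-72 kt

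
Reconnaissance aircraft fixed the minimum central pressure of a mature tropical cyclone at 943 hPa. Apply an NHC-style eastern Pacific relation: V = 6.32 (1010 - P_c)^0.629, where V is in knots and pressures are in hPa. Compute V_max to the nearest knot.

89 kt

ΔP = 1010 − 943 = 67 hPa.
67^0.629 ≈ 14.080.
V ≈ 6.32 × 14.080 ≈ 89.0 kt.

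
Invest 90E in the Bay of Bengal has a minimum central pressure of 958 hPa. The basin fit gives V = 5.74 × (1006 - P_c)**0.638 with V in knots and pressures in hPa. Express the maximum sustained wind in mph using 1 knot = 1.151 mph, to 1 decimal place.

ΔP = 1006 − 958 = 48 hPa.
V ≈ 5.74 × 48^0.638 = 5.74 × 11.820 ≈ 67.849 kt.
67.849 × 1.151 ≈ 78.09 mph → 78.1 mph.

78.1 mph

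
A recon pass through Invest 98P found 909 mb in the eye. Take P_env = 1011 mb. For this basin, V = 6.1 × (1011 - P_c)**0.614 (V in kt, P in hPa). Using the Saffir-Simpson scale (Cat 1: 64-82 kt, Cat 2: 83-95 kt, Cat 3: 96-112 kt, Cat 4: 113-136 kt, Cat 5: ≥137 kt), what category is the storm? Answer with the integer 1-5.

3

ΔP = 1011 − 909 = 102 mb.
V ≈ 6.1 × 102^0.614 = 6.1 × 17.11 ≈ 104 kt.
104 kt falls in the Category 3 band.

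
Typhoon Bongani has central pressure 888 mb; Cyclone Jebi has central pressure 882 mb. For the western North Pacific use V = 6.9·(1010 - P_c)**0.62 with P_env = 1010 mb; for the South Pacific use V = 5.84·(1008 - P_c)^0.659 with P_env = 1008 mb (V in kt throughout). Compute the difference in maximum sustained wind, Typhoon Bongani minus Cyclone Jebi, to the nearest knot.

Typhoon Bongani: ΔP = 122; V ≈ 6.9 × 122^0.62 ≈ 135.64 kt.
Cyclone Jebi: ΔP = 126; V ≈ 5.84 × 126^0.659 ≈ 141.44 kt.
Difference ≈ 135.64 − 141.44 = -5.80 → -6 kt.

-6 kt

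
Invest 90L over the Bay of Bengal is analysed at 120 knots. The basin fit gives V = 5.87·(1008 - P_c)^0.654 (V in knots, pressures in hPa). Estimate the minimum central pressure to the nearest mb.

ΔP = (V / 5.87)^(1/0.654) = (120/5.87)^1.529.
120/5.87 = 20.443; 20.443^1.529 ≈ 100.90 mb.
P_c = 1008 − 100.90 = 907.10 ≈ 907 mb.

907 mb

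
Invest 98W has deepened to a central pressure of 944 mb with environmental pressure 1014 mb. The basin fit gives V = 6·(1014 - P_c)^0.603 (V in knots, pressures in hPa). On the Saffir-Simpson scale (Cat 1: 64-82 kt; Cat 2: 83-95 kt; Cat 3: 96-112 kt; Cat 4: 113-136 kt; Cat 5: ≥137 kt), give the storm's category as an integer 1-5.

ΔP = 1014 − 944 = 70 mb.
V ≈ 6 × 70^0.603 = 6 × 12.96 ≈ 78 kt.
78 kt falls in the Category 1 band.

1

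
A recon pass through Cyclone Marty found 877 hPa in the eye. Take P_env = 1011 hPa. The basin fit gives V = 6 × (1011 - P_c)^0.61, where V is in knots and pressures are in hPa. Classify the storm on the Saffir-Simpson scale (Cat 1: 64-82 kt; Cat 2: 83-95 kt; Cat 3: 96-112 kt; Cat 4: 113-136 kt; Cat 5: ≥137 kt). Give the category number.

4

ΔP = 1011 − 877 = 134 hPa.
V ≈ 6 × 134^0.61 = 6 × 19.84 ≈ 119 kt.
119 kt falls in the Category 4 band.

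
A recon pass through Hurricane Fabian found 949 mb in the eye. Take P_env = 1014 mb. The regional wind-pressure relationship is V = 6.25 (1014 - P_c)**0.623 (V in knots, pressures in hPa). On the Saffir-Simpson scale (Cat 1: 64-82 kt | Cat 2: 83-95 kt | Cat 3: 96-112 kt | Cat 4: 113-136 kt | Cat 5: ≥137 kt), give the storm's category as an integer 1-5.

2

ΔP = 1014 − 949 = 65 mb.
V ≈ 6.25 × 65^0.623 = 6.25 × 13.47 ≈ 84 kt.
84 kt falls in the Category 2 band.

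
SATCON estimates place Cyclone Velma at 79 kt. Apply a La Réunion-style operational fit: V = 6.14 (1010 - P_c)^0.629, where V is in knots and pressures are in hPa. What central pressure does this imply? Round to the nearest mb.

952 mb

ΔP = (V / 6.14)^(1/0.629) = (79/6.14)^1.590.
79/6.14 = 12.866; 12.866^1.590 ≈ 58.06 mb.
P_c = 1010 − 58.06 = 951.94 ≈ 952 mb.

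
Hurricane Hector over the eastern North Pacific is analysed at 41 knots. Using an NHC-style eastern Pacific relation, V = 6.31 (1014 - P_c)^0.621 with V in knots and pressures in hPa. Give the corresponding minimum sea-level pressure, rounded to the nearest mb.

994 mb

ΔP = (V / 6.31)^(1/0.621) = (41/6.31)^1.610.
41/6.31 = 6.498; 6.498^1.610 ≈ 20.36 mb.
P_c = 1014 − 20.36 = 993.64 ≈ 994 mb.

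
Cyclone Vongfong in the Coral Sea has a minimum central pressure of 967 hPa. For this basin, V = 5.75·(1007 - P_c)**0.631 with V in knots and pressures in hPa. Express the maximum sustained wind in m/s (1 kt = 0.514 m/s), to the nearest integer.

ΔP = 1007 − 967 = 40 hPa.
V ≈ 5.75 × 40^0.631 = 5.75 × 10.254 ≈ 58.961 kt.
58.961 × 0.514 ≈ 30.31 m/s → 30 m/s.

30 m/s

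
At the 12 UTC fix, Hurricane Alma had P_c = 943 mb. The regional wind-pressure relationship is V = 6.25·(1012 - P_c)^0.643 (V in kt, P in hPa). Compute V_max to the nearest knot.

95 kt

ΔP = 1012 − 943 = 69 mb.
69^0.643 ≈ 15.219.
V ≈ 6.25 × 15.219 ≈ 95.1 kt.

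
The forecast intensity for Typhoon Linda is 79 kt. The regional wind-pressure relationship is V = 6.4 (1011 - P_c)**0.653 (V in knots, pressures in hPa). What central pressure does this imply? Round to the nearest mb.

ΔP = (V / 6.4)^(1/0.653) = (79/6.4)^1.531.
79/6.4 = 12.344; 12.344^1.531 ≈ 46.93 mb.
P_c = 1011 − 46.93 = 964.07 ≈ 964 mb.

964 mb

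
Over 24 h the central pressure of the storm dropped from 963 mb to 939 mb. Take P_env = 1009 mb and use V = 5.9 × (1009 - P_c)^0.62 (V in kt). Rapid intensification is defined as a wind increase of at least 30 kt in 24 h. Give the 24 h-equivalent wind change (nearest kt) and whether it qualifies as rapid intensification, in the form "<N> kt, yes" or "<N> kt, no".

19 kt, no

V₁: ΔP = 46, V ≈ 5.9 × 46^0.62 ≈ 63.35 kt.
V₂: ΔP = 70, V ≈ 5.9 × 70^0.62 ≈ 82.19 kt.
ΔV over 24 h = 18.84 kt → 24 h equivalent = 18.84 × 24/24 ≈ 18.84 kt.
19 kt < 30 kt ⇒ not rapid intensification.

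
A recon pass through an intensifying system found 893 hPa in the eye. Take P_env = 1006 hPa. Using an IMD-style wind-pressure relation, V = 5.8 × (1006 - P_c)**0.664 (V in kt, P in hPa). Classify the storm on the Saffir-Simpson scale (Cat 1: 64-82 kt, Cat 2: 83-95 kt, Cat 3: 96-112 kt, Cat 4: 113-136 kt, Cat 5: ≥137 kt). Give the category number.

4

ΔP = 1006 − 893 = 113 hPa.
V ≈ 5.8 × 113^0.664 = 5.8 × 23.08 ≈ 134 kt.
134 kt falls in the Category 4 band.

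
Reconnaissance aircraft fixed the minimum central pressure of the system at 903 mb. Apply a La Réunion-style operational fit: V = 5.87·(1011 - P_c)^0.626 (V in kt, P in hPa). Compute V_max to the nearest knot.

ΔP = 1011 − 903 = 108 mb.
108^0.626 ≈ 18.747.
V ≈ 5.87 × 18.747 ≈ 110.0 kt.

110 kt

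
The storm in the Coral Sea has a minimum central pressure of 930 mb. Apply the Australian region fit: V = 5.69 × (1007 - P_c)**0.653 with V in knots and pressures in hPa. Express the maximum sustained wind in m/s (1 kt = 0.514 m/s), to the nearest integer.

50 m/s

ΔP = 1007 − 930 = 77 mb.
V ≈ 5.69 × 77^0.653 = 5.69 × 17.056 ≈ 97.049 kt.
97.049 × 0.514 ≈ 49.88 m/s → 50 m/s.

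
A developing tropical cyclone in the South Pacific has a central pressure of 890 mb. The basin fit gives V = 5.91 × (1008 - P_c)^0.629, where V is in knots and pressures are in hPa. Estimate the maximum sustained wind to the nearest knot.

119 kt

ΔP = 1008 − 890 = 118 mb.
118^0.629 ≈ 20.101.
V ≈ 5.91 × 20.101 ≈ 118.8 kt.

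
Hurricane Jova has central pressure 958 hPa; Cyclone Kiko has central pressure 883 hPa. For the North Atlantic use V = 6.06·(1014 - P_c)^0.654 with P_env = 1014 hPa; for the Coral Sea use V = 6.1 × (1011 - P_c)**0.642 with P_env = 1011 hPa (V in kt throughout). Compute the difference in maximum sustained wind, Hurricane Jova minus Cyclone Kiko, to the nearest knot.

Hurricane Jova: ΔP = 56; V ≈ 6.06 × 56^0.654 ≈ 84.29 kt.
Cyclone Kiko: ΔP = 128; V ≈ 6.1 × 128^0.642 ≈ 137.45 kt.
Difference ≈ 84.29 − 137.45 = -53.16 → -53 kt.

-53 kt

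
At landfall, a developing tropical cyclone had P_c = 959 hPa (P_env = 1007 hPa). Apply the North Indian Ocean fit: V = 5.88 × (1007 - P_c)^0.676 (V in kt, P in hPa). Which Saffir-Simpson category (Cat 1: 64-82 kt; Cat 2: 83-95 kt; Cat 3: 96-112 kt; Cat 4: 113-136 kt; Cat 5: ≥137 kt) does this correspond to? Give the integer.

ΔP = 1007 − 959 = 48 hPa.
V ≈ 5.88 × 48^0.676 = 5.88 × 13.69 ≈ 81 kt.
81 kt falls in the Category 1 band.

1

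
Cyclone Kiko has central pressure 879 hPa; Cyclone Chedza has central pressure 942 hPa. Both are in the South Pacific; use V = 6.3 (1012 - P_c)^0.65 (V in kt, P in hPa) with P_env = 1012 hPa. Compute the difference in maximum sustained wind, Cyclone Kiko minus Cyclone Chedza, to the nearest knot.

52 kt

Cyclone Kiko: ΔP = 133; V ≈ 6.3 × 133^0.65 ≈ 151.30 kt.
Cyclone Chedza: ΔP = 70; V ≈ 6.3 × 70^0.65 ≈ 99.69 kt.
Difference ≈ 151.30 − 99.69 = 51.61 → 52 kt.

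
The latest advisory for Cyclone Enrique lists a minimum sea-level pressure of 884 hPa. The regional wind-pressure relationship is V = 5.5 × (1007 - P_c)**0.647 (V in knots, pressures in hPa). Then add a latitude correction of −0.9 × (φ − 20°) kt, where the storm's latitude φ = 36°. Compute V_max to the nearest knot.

109 kt

ΔP = 1007 − 884 = 123 hPa.
123^0.647 ≈ 22.499.
V ≈ 5.5 × 22.499 ≈ 123.7 kt.
Latitude correction: −0.9 × (36 − 20) = -14.4 kt.
Corrected V ≈ 109.3 kt → 109 kt.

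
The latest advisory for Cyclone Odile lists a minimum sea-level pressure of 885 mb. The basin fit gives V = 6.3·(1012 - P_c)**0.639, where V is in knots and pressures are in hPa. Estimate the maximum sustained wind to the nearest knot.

139 kt

ΔP = 1012 − 885 = 127 mb.
127^0.639 ≈ 22.097.
V ≈ 6.3 × 22.097 ≈ 139.2 kt.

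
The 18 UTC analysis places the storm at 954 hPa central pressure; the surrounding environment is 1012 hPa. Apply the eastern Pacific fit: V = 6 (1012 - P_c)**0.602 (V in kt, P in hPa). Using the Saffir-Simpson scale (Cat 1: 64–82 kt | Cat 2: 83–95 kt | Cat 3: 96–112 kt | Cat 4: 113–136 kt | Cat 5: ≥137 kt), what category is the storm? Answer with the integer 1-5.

1

ΔP = 1012 − 954 = 58 hPa.
V ≈ 6 × 58^0.602 = 6 × 11.52 ≈ 69 kt.
69 kt falls in the Category 1 band.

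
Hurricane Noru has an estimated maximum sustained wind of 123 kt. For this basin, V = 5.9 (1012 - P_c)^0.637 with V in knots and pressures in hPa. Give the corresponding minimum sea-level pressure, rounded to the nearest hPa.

894 hPa

ΔP = (V / 5.9)^(1/0.637) = (123/5.9)^1.570.
123/5.9 = 20.847; 20.847^1.570 ≈ 117.69 hPa.
P_c = 1012 − 117.69 = 894.31 ≈ 894 hPa.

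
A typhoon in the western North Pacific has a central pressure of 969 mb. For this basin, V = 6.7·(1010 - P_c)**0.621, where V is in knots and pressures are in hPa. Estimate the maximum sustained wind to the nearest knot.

ΔP = 1010 − 969 = 41 mb.
41^0.621 ≈ 10.035.
V ≈ 6.7 × 10.035 ≈ 67.2 kt.

67 kt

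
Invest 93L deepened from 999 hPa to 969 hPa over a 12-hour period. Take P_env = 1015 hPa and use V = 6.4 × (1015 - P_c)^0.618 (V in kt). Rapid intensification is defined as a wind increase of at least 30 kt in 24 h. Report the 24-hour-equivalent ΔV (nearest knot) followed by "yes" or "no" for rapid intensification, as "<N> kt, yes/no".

65 kt, yes

V₁: ΔP = 16, V ≈ 6.4 × 16^0.618 ≈ 35.51 kt.
V₂: ΔP = 46, V ≈ 6.4 × 46^0.618 ≈ 68.20 kt.
ΔV over 12 h = 32.69 kt → 24 h equivalent = 32.69 × 24/12 ≈ 65.38 kt.
65 kt ≥ 30 kt ⇒ rapid intensification.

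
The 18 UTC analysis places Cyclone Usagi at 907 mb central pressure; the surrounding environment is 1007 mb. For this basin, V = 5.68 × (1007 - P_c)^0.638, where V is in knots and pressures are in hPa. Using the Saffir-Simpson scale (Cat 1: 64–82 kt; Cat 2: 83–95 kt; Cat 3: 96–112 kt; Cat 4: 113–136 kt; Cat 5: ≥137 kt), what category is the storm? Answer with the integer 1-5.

ΔP = 1007 − 907 = 100 mb.
V ≈ 5.68 × 100^0.638 = 5.68 × 18.88 ≈ 107 kt.
107 kt falls in the Category 3 band.

3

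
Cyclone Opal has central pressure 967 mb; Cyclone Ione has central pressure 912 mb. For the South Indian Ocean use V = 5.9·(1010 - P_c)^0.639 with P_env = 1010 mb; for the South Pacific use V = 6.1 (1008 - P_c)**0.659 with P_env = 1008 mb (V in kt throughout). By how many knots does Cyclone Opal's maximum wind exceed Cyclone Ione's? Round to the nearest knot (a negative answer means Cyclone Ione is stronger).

Cyclone Opal: ΔP = 43; V ≈ 5.9 × 43^0.639 ≈ 65.26 kt.
Cyclone Ione: ΔP = 96; V ≈ 6.1 × 96^0.659 ≈ 123.49 kt.
Difference ≈ 65.26 − 123.49 = -58.23 → -58 kt.

-58 kt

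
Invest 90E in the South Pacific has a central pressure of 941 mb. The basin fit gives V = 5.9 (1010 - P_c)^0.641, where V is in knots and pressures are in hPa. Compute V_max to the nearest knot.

89 kt

ΔP = 1010 − 941 = 69 mb.
69^0.641 ≈ 15.090.
V ≈ 5.9 × 15.090 ≈ 89.0 kt.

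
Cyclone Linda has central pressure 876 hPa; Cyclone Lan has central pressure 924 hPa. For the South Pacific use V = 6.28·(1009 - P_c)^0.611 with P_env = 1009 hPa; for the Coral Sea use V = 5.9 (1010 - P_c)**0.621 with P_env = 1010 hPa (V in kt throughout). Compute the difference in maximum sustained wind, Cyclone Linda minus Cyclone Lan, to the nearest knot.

31 kt

Cyclone Linda: ΔP = 133; V ≈ 6.28 × 133^0.611 ≈ 124.63 kt.
Cyclone Lan: ΔP = 86; V ≈ 5.9 × 86^0.621 ≈ 93.79 kt.
Difference ≈ 124.63 − 93.79 = 30.84 → 31 kt.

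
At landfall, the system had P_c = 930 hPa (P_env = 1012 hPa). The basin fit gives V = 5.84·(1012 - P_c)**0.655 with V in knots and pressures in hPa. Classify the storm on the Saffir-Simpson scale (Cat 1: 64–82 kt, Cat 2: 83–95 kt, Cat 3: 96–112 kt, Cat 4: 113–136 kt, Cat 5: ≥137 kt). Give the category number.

3

ΔP = 1012 − 930 = 82 hPa.
V ≈ 5.84 × 82^0.655 = 5.84 × 17.93 ≈ 105 kt.
105 kt falls in the Category 3 band.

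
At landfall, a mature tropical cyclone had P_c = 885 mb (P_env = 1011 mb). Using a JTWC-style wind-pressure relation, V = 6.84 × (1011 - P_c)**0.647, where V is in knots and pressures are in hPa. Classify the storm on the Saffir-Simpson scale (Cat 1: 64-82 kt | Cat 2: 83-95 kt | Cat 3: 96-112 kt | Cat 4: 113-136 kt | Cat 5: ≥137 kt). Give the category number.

ΔP = 1011 − 885 = 126 mb.
V ≈ 6.84 × 126^0.647 = 6.84 × 22.85 ≈ 156 kt.
156 kt falls in the Category 5 band.

5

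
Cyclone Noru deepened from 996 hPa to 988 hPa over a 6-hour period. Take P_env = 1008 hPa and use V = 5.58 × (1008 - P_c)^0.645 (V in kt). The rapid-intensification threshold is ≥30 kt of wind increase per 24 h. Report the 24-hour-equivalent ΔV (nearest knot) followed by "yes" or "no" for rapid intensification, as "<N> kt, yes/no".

V₁: ΔP = 12, V ≈ 5.58 × 12^0.645 ≈ 27.71 kt.
V₂: ΔP = 20, V ≈ 5.58 × 20^0.645 ≈ 38.53 kt.
ΔV over 6 h = 10.82 kt → 24 h equivalent = 10.82 × 24/6 ≈ 43.28 kt.
43 kt ≥ 30 kt ⇒ rapid intensification.

43 kt, yes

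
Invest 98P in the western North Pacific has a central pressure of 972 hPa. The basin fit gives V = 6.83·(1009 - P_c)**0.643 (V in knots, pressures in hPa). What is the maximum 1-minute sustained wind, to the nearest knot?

70 kt

ΔP = 1009 − 972 = 37 hPa.
37^0.643 ≈ 10.194.
V ≈ 6.83 × 10.194 ≈ 69.6 kt.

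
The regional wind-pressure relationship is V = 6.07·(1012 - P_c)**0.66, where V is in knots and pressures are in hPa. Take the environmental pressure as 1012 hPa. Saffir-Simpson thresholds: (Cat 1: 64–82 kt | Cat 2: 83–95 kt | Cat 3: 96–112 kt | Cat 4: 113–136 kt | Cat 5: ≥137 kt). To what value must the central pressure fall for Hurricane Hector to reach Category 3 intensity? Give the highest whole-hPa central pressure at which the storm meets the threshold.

Category 3 begins at V = 96 kt.
Required ΔP = (96/6.07)^(1/0.66) = 15.815^1.515 ≈ 65.58 hPa.
P_c ≤ 1012 − 65.58 = 946.42, so the highest integer P_c is 946 hPa.

946 hPa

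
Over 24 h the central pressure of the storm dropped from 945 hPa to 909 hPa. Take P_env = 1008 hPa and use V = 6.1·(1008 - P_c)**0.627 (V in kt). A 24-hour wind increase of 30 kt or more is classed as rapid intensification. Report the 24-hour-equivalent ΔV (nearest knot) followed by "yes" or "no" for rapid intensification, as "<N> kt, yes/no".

27 kt, no

V₁: ΔP = 63, V ≈ 6.1 × 63^0.627 ≈ 81.94 kt.
V₂: ΔP = 99, V ≈ 6.1 × 99^0.627 ≈ 108.79 kt.
ΔV over 24 h = 26.85 kt → 24 h equivalent = 26.85 × 24/24 ≈ 26.85 kt.
27 kt < 30 kt ⇒ not rapid intensification.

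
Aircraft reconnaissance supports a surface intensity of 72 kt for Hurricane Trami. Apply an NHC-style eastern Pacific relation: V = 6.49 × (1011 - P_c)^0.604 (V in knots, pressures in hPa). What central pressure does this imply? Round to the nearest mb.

957 mb

ΔP = (V / 6.49)^(1/0.604) = (72/6.49)^1.656.
72/6.49 = 11.094; 11.094^1.656 ≈ 53.74 mb.
P_c = 1011 − 53.74 = 957.26 ≈ 957 mb.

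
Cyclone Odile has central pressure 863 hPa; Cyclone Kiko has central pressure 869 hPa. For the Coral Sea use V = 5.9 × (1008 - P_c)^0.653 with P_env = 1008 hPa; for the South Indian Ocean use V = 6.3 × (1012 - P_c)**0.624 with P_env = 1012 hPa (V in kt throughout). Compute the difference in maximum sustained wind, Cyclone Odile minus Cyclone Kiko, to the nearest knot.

Cyclone Odile: ΔP = 145; V ≈ 5.9 × 145^0.653 ≈ 152.13 kt.
Cyclone Kiko: ΔP = 143; V ≈ 6.3 × 143^0.624 ≈ 139.40 kt.
Difference ≈ 152.13 − 139.40 = 12.73 → 13 kt.

13 kt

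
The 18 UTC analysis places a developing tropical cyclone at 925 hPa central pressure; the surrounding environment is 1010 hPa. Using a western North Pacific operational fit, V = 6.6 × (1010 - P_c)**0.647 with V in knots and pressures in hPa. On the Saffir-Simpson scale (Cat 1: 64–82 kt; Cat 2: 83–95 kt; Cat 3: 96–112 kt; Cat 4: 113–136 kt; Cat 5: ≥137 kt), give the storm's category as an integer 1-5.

4

ΔP = 1010 − 925 = 85 hPa.
V ≈ 6.6 × 85^0.647 = 6.6 × 17.71 ≈ 117 kt.
117 kt falls in the Category 4 band.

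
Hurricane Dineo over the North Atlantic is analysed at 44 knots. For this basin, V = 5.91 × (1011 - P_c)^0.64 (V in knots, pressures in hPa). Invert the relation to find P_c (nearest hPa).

ΔP = (V / 5.91)^(1/0.64) = (44/5.91)^1.562.
44/5.91 = 7.445; 7.445^1.562 ≈ 23.03 hPa.
P_c = 1011 − 23.03 = 987.97 ≈ 988 hPa.

988 hPa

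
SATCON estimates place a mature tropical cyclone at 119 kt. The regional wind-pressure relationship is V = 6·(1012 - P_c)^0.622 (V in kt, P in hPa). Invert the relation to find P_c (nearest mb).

890 mb

ΔP = (V / 6)^(1/0.622) = (119/6)^1.608.
119/6 = 19.833; 19.833^1.608 ≈ 121.86 mb.
P_c = 1012 − 121.86 = 890.14 ≈ 890 mb.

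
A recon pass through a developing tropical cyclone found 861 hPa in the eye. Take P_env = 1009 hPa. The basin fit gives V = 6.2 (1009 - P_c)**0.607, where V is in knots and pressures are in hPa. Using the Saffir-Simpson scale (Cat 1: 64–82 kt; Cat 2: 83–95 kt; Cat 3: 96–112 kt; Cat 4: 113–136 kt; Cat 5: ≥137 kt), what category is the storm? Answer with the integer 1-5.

4

ΔP = 1009 − 861 = 148 hPa.
V ≈ 6.2 × 148^0.607 = 6.2 × 20.77 ≈ 129 kt.
129 kt falls in the Category 4 band.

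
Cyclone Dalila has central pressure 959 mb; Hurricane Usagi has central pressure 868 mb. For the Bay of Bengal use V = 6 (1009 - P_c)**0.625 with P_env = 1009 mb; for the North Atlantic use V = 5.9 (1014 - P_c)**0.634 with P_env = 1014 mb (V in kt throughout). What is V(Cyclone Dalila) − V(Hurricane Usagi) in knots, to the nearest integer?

Cyclone Dalila: ΔP = 50; V ≈ 6 × 50^0.625 ≈ 69.18 kt.
Hurricane Usagi: ΔP = 146; V ≈ 5.9 × 146^0.634 ≈ 139.01 kt.
Difference ≈ 69.18 − 139.01 = -69.83 → -70 kt.

-70 kt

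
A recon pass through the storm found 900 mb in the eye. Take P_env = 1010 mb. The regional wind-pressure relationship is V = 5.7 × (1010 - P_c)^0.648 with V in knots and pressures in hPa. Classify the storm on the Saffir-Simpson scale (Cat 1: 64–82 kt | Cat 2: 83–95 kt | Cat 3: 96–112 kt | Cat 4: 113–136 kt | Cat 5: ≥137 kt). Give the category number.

ΔP = 1010 − 900 = 110 mb.
V ≈ 5.7 × 110^0.648 = 5.7 × 21.03 ≈ 120 kt.
120 kt falls in the Category 4 band.

4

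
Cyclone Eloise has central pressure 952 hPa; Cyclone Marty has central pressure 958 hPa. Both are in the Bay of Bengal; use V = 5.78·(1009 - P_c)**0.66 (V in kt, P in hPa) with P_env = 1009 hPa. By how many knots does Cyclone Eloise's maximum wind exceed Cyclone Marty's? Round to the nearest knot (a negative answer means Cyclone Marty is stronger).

6 kt

Cyclone Eloise: ΔP = 57; V ≈ 5.78 × 57^0.66 ≈ 83.33 kt.
Cyclone Marty: ΔP = 51; V ≈ 5.78 × 51^0.66 ≈ 77.43 kt.
Difference ≈ 83.33 − 77.43 = 5.90 → 6 kt.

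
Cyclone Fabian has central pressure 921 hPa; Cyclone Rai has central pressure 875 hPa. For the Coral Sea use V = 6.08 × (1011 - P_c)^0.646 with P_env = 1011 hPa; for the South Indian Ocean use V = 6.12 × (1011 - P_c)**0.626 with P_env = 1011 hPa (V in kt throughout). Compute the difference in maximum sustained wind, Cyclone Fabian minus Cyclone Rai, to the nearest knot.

-21 kt

Cyclone Fabian: ΔP = 90; V ≈ 6.08 × 90^0.646 ≈ 111.26 kt.
Cyclone Rai: ΔP = 136; V ≈ 6.12 × 136^0.626 ≈ 132.54 kt.
Difference ≈ 111.26 − 132.54 = -21.28 → -21 kt.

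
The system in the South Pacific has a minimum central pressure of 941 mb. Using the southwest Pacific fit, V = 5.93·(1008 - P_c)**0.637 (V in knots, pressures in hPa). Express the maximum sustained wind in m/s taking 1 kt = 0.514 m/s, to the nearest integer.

44 m/s

ΔP = 1008 − 941 = 67 mb.
V ≈ 5.93 × 67^0.637 = 5.93 × 14.562 ≈ 86.350 kt.
86.350 × 0.514 ≈ 44.38 m/s → 44 m/s.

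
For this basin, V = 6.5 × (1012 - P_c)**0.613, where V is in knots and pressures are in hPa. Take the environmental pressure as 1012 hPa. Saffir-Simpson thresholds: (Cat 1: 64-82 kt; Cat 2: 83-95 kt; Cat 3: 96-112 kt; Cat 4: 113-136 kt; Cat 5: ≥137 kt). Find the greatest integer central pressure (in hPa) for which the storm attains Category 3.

931 hPa

Category 3 begins at V = 96 kt.
Required ΔP = (96/6.5)^(1/0.613) = 14.769^1.631 ≈ 80.83 hPa.
P_c ≤ 1012 − 80.83 = 931.17, so the highest integer P_c is 931 hPa.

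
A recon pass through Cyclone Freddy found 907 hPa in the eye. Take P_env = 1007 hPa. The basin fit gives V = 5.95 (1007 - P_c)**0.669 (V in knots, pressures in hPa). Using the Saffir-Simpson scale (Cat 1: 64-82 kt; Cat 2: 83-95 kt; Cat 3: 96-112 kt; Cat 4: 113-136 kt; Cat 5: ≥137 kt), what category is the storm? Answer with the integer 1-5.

4

ΔP = 1007 − 907 = 100 hPa.
V ≈ 5.95 × 100^0.669 = 5.95 × 21.78 ≈ 130 kt.
130 kt falls in the Category 4 band.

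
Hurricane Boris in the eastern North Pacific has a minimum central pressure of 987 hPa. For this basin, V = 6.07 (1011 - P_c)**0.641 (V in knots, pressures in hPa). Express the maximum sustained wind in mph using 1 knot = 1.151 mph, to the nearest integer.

54 mph

ΔP = 1011 − 987 = 24 hPa.
V ≈ 6.07 × 24^0.641 = 6.07 × 7.669 ≈ 46.548 kt.
46.548 × 1.151 ≈ 53.58 mph → 54 mph.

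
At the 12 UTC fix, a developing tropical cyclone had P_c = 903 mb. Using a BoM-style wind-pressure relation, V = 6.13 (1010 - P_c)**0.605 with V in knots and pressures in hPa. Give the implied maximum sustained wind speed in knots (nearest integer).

104 kt

ΔP = 1010 − 903 = 107 mb.
107^0.605 ≈ 16.896.
V ≈ 6.13 × 16.896 ≈ 103.6 kt.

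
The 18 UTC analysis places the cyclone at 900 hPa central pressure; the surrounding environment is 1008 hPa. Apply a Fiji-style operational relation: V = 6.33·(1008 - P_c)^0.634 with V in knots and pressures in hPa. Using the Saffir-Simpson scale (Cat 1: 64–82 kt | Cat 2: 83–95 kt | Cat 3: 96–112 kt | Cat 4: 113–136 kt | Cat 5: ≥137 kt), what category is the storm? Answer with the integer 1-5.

ΔP = 1008 − 900 = 108 hPa.
V ≈ 6.33 × 108^0.634 = 6.33 × 19.46 ≈ 123 kt.
123 kt falls in the Category 4 band.

4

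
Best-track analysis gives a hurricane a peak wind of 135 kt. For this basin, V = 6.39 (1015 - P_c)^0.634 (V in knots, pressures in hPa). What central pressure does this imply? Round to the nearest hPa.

ΔP = (V / 6.39)^(1/0.634) = (135/6.39)^1.577.
135/6.39 = 21.127; 21.127^1.577 ≈ 122.93 hPa.
P_c = 1015 − 122.93 = 892.07 ≈ 892 hPa.

892 hPa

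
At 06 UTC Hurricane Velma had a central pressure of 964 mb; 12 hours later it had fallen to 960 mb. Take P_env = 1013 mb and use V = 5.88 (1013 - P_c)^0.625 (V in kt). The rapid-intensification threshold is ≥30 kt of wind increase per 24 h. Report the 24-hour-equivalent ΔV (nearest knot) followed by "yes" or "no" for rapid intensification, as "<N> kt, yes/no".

V₁: ΔP = 49, V ≈ 5.88 × 49^0.625 ≈ 66.95 kt.
V₂: ΔP = 53, V ≈ 5.88 × 53^0.625 ≈ 70.32 kt.
ΔV over 12 h = 3.37 kt → 24 h equivalent = 3.37 × 24/12 ≈ 6.74 kt.
7 kt < 30 kt ⇒ not rapid intensification.

7 kt, no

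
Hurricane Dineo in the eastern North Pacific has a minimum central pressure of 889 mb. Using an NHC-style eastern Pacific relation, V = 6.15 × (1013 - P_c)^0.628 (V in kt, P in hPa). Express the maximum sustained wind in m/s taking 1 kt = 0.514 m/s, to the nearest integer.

ΔP = 1013 − 889 = 124 mb.
V ≈ 6.15 × 124^0.628 = 6.15 × 20.638 ≈ 126.924 kt.
126.924 × 0.514 ≈ 65.24 m/s → 65 m/s.

65 m/s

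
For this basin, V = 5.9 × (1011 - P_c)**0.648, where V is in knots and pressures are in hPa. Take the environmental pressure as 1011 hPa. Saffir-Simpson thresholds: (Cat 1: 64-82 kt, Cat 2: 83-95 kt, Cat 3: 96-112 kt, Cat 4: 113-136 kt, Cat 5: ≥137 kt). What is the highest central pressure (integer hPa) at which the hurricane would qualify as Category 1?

Category 1 begins at V = 64 kt.
Required ΔP = (64/5.9)^(1/0.648) = 10.847^1.543 ≈ 39.60 hPa.
P_c ≤ 1011 − 39.60 = 971.40, so the highest integer P_c is 971 hPa.

971 hPa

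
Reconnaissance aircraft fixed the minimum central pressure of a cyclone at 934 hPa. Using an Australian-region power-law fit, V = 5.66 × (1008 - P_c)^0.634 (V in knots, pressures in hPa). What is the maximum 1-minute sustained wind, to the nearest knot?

87 kt

ΔP = 1008 − 934 = 74 hPa.
74^0.634 ≈ 15.314.
V ≈ 5.66 × 15.314 ≈ 86.7 kt.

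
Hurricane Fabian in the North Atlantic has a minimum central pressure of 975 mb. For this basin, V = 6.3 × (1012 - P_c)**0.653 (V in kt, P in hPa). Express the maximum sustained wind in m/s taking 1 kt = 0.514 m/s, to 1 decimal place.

34.2 m/s

ΔP = 1012 − 975 = 37 mb.
V ≈ 6.3 × 37^0.653 = 6.3 × 10.569 ≈ 66.585 kt.
66.585 × 0.514 ≈ 34.22 m/s → 34.2 m/s.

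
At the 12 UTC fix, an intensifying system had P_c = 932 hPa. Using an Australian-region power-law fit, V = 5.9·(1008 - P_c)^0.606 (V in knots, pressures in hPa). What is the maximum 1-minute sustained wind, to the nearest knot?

81 kt

ΔP = 1008 − 932 = 76 hPa.
76^0.606 ≈ 13.797.
V ≈ 5.9 × 13.797 ≈ 81.4 kt.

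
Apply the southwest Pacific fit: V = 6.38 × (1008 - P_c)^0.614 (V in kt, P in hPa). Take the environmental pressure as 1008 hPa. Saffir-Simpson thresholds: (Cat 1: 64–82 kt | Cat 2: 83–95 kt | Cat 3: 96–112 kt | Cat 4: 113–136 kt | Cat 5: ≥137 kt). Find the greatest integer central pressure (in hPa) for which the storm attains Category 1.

965 hPa

Category 1 begins at V = 64 kt.
Required ΔP = (64/6.38)^(1/0.614) = 10.031^1.629 ≈ 42.74 hPa.
P_c ≤ 1008 − 42.74 = 965.26, so the highest integer P_c is 965 hPa.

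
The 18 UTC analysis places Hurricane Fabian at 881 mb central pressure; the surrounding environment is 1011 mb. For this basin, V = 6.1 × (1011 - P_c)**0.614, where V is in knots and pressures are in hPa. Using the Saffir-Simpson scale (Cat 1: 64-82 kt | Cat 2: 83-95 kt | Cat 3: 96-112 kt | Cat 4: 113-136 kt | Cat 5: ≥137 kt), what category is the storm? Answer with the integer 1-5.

ΔP = 1011 − 881 = 130 mb.
V ≈ 6.1 × 130^0.614 = 6.1 × 19.86 ≈ 121 kt.
121 kt falls in the Category 4 band.

4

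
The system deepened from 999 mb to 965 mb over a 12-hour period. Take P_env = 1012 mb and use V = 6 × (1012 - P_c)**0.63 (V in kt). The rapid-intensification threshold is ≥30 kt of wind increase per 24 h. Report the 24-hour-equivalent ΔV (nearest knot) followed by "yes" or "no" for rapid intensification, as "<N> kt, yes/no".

75 kt, yes

V₁: ΔP = 13, V ≈ 6 × 13^0.63 ≈ 30.20 kt.
V₂: ΔP = 47, V ≈ 6 × 47^0.63 ≈ 67.85 kt.
ΔV over 12 h = 37.65 kt → 24 h equivalent = 37.65 × 24/12 ≈ 75.30 kt.
75 kt ≥ 30 kt ⇒ rapid intensification.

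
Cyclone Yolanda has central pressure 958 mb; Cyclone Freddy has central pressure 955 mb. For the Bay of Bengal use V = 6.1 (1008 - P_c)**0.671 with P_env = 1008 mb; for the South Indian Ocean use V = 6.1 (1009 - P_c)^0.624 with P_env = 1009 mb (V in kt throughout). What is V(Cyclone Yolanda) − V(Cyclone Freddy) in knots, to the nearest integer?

Cyclone Yolanda: ΔP = 50; V ≈ 6.1 × 50^0.671 ≈ 84.21 kt.
Cyclone Freddy: ΔP = 54; V ≈ 6.1 × 54^0.624 ≈ 73.51 kt.
Difference ≈ 84.21 − 73.51 = 10.70 → 11 kt.

11 kt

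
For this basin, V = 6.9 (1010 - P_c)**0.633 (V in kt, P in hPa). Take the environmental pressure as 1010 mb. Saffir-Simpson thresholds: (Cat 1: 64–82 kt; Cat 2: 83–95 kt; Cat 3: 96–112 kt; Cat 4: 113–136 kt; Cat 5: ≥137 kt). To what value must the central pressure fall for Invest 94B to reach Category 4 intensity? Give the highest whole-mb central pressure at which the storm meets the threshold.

927 mb

Category 4 begins at V = 113 kt.
Required ΔP = (113/6.9)^(1/0.633) = 16.377^1.580 ≈ 82.83 mb.
P_c ≤ 1010 − 82.83 = 927.17, so the highest integer P_c is 927 mb.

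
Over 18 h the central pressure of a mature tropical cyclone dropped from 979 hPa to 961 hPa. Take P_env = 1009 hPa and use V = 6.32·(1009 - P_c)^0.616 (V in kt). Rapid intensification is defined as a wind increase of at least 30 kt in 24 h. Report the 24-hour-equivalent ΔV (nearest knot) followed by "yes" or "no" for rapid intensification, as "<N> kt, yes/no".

23 kt, no

V₁: ΔP = 30, V ≈ 6.32 × 30^0.616 ≈ 51.36 kt.
V₂: ΔP = 48, V ≈ 6.32 × 48^0.616 ≈ 68.61 kt.
ΔV over 18 h = 17.25 kt → 24 h equivalent = 17.25 × 24/18 ≈ 23.00 kt.
23 kt < 30 kt ⇒ not rapid intensification.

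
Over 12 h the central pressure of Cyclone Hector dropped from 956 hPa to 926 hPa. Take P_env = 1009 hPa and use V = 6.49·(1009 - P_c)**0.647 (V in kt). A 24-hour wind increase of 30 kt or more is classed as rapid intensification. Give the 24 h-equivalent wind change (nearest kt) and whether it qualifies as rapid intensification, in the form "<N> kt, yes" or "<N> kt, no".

V₁: ΔP = 53, V ≈ 6.49 × 53^0.647 ≈ 84.69 kt.
V₂: ΔP = 83, V ≈ 6.49 × 83^0.647 ≈ 113.21 kt.
ΔV over 12 h = 28.52 kt → 24 h equivalent = 28.52 × 24/12 ≈ 57.04 kt.
57 kt ≥ 30 kt ⇒ rapid intensification.

57 kt, yes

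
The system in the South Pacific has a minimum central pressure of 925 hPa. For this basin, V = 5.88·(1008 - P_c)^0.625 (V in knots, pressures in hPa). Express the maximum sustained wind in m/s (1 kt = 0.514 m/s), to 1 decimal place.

47.8 m/s

ΔP = 1008 − 925 = 83 hPa.
V ≈ 5.88 × 83^0.625 = 5.88 × 15.828 ≈ 93.068 kt.
93.068 × 0.514 ≈ 47.84 m/s → 47.8 m/s.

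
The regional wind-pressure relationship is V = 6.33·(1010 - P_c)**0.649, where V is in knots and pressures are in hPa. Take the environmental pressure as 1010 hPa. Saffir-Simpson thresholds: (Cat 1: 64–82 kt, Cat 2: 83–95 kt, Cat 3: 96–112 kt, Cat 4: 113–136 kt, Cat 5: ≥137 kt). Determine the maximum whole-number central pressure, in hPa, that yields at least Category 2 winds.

Category 2 begins at V = 83 kt.
Required ΔP = (83/6.33)^(1/0.649) = 13.112^1.541 ≈ 52.74 hPa.
P_c ≤ 1010 − 52.74 = 957.26, so the highest integer P_c is 957 hPa.

957 hPa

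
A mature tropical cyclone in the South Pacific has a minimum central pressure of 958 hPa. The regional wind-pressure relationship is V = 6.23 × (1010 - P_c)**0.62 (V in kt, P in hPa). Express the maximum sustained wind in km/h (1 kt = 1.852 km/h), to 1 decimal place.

133.7 km/h

ΔP = 1010 − 958 = 52 hPa.
V ≈ 6.23 × 52^0.62 = 6.23 × 11.586 ≈ 72.179 kt.
72.179 × 1.852 ≈ 133.68 km/h → 133.7 km/h.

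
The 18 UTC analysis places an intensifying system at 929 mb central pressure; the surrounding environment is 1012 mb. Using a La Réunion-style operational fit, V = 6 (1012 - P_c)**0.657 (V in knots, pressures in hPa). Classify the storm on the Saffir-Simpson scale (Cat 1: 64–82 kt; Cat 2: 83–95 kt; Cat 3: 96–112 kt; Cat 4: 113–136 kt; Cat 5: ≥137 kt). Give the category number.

ΔP = 1012 − 929 = 83 mb.
V ≈ 6 × 83^0.657 = 6 × 18.23 ≈ 109 kt.
109 kt falls in the Category 3 band.

3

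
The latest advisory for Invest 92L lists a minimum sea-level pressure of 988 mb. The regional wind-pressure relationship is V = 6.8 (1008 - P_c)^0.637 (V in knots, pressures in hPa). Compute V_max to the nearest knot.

46 kt

ΔP = 1008 − 988 = 20 mb.
20^0.637 ≈ 6.741.
V ≈ 6.8 × 6.741 ≈ 45.8 kt.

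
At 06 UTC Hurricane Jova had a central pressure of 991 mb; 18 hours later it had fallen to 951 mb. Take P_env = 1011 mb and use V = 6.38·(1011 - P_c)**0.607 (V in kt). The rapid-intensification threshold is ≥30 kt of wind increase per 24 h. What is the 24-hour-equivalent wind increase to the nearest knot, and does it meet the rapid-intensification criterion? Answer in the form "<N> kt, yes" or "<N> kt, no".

V₁: ΔP = 20, V ≈ 6.38 × 20^0.607 ≈ 39.31 kt.
V₂: ΔP = 60, V ≈ 6.38 × 60^0.607 ≈ 76.59 kt.
ΔV over 18 h = 37.28 kt → 24 h equivalent = 37.28 × 24/18 ≈ 49.71 kt.
50 kt ≥ 30 kt ⇒ rapid intensification.

50 kt, yes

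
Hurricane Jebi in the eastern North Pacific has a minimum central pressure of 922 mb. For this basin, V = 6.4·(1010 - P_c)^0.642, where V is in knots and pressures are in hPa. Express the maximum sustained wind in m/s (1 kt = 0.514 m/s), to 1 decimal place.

ΔP = 1010 − 922 = 88 mb.
V ≈ 6.4 × 88^0.642 = 6.4 × 17.716 ≈ 113.380 kt.
113.380 × 0.514 ≈ 58.28 m/s → 58.3 m/s.

58.3 m/s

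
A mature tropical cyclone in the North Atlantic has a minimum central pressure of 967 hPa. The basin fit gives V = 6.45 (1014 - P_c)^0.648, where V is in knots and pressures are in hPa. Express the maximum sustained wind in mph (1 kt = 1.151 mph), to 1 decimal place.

ΔP = 1014 − 967 = 47 hPa.
V ≈ 6.45 × 47^0.648 = 6.45 × 12.120 ≈ 78.177 kt.
78.177 × 1.151 ≈ 89.98 mph → 90.0 mph.

90.0 mph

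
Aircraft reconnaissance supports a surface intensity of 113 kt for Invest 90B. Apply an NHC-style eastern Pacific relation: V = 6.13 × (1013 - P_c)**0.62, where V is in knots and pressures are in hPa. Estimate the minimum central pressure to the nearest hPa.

ΔP = (V / 6.13)^(1/0.62) = (113/6.13)^1.613.
113/6.13 = 18.434; 18.434^1.613 ≈ 109.98 hPa.
P_c = 1013 − 109.98 = 903.02 ≈ 903 hPa.

903 hPa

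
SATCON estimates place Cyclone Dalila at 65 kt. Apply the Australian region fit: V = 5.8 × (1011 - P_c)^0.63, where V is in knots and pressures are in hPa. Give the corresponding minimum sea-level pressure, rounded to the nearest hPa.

965 hPa

ΔP = (V / 5.8)^(1/0.63) = (65/5.8)^1.587.
65/5.8 = 11.207; 11.207^1.587 ≈ 46.33 hPa.
P_c = 1011 − 46.33 = 964.67 ≈ 965 hPa.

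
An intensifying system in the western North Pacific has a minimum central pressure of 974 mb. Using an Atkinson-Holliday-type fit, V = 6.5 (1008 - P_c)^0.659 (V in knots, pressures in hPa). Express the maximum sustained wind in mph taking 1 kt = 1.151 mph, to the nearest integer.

ΔP = 1008 − 974 = 34 mb.
V ≈ 6.5 × 34^0.659 = 6.5 × 10.215 ≈ 66.398 kt.
66.398 × 1.151 ≈ 76.42 mph → 76 mph.

76 mph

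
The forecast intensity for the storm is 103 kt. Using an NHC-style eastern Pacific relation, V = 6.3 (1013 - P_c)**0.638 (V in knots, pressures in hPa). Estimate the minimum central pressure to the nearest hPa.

ΔP = (V / 6.3)^(1/0.638) = (103/6.3)^1.567.
103/6.3 = 16.349; 16.349^1.567 ≈ 79.81 hPa.
P_c = 1013 − 79.81 = 933.19 ≈ 933 hPa.

933 hPa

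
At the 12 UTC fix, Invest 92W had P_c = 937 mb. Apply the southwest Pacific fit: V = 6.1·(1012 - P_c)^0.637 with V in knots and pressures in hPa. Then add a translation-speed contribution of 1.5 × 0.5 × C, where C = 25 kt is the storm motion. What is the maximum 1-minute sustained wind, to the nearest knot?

ΔP = 1012 − 937 = 75 mb.
75^0.637 ≈ 15.646.
V ≈ 6.1 × 15.646 ≈ 95.4 kt.
Translation term: 1.5 × 0.5 × 25 = 18.75 kt.
Corrected V ≈ 114.15 kt → 114 kt.

114 kt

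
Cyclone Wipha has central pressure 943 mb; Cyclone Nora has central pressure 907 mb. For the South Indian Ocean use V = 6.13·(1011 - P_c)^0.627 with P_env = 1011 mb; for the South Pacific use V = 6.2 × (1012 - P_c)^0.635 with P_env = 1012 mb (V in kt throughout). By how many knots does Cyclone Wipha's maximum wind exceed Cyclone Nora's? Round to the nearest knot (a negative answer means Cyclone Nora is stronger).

-33 kt

Cyclone Wipha: ΔP = 68; V ≈ 6.13 × 68^0.627 ≈ 86.39 kt.
Cyclone Nora: ΔP = 105; V ≈ 6.2 × 105^0.635 ≈ 119.08 kt.
Difference ≈ 86.39 − 119.08 = -32.69 → -33 kt.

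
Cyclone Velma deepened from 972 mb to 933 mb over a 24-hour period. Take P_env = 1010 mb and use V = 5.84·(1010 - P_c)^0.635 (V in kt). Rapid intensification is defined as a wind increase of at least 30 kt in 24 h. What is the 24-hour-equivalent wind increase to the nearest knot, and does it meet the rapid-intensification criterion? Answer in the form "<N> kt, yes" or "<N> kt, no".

V₁: ΔP = 38, V ≈ 5.84 × 38^0.635 ≈ 58.83 kt.
V₂: ΔP = 77, V ≈ 5.84 × 77^0.635 ≈ 92.12 kt.
ΔV over 24 h = 33.29 kt → 24 h equivalent = 33.29 × 24/24 ≈ 33.29 kt.
33 kt ≥ 30 kt ⇒ rapid intensification.

33 kt, yes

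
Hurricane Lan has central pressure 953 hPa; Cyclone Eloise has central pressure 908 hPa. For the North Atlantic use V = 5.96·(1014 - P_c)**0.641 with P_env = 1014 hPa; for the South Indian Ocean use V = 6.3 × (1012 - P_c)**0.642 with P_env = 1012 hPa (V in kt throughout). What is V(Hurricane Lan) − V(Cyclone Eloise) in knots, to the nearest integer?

-41 kt

Hurricane Lan: ΔP = 61; V ≈ 5.96 × 61^0.641 ≈ 83.11 kt.
Cyclone Eloise: ΔP = 104; V ≈ 6.3 × 104^0.642 ≈ 124.24 kt.
Difference ≈ 83.11 − 124.24 = -41.13 → -41 kt.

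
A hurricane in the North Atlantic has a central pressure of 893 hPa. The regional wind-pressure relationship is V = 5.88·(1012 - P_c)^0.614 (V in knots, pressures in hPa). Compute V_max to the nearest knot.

111 kt

ΔP = 1012 − 893 = 119 hPa.
119^0.614 ≈ 18.810.
V ≈ 5.88 × 18.810 ≈ 110.6 kt.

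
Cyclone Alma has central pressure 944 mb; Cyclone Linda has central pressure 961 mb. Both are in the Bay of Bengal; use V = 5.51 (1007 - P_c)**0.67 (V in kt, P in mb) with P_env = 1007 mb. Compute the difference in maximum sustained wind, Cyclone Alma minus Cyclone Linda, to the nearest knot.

17 kt

Cyclone Alma: ΔP = 63; V ≈ 5.51 × 63^0.67 ≈ 88.45 kt.
Cyclone Linda: ΔP = 46; V ≈ 5.51 × 46^0.67 ≈ 71.65 kt.
Difference ≈ 88.45 − 71.65 = 16.80 → 17 kt.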